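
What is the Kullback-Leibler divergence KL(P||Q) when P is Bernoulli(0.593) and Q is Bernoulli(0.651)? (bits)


KL = p*log2(p/q) + (1-p)*log2((1-p)/(1-q)) = 0.593*log2(0.593/0.651) + 0.407*log2(0.407/0.349) = 0.0104

0.0104 bits


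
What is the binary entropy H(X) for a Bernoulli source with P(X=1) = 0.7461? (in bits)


H = -p*log2(p) - (1-p)*log2(1-p). -0.7461*log2(0.7461) = 0.315271; -0.2539*log2(0.2539) = 0.502130. H = 0.315271 + 0.502130 = 0.8174

0.8174 bits


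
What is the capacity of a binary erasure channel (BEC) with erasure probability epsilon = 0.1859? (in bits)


C = 1 - epsilon = 1 - 0.1859 = 0.8141

0.8141 bits


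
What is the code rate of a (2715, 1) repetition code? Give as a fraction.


Rate = k/n = 1/2715

1/2715


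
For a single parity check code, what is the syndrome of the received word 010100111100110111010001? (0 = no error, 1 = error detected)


Syndrome = XOR of all bits = 0 XOR 1 XOR 0 XOR 1 XOR 0 XOR 0 XOR 1 XOR 1 XOR 1 XOR 1 XOR 0 XOR 0 XOR 1 XOR 1 XOR 0 XOR 1 XOR 1 XOR 1 XOR 0 XOR 1 XOR 0 XOR 0 XOR 0 XOR 1 = 1

1


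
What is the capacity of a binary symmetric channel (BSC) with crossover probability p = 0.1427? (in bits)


H(p) = -p*log2(p) - (1-p)*log2(1-p) = -0.1427*log2(0.1427) - 0.8573*log2(0.8573) = 0.400836 + 0.190430 = 0.5913. C = 1 - H(p) = 1 - 0.5913 = 0.4087

0.4087 bits


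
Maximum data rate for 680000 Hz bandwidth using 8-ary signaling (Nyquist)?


Rate = 2 * B * log2(M) = 2 * 680000 * 3.0 = 4080000.0

4080000.0 bps


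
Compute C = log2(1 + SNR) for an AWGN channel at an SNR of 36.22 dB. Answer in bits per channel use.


SNR_linear = 10^(36.22/10) = 4187.9357; C = log2(1 + SNR_linear) = log2(1 + 4187.9357) = 12.0324

12.0324 bits/channel use


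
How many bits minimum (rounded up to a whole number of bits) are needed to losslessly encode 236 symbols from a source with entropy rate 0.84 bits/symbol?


Minimum bits >= n * H = 236 * 0.84 = 198.24, rounded up to a whole number of bits = 199

199 bits


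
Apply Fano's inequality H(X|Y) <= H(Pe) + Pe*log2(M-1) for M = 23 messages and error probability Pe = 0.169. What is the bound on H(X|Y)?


H(Pe) = -Pe*log2(Pe) - (1-Pe)*log2(1-Pe) = -0.169*log2(0.169) - 0.831*log2(0.831) = 0.433469 + 0.221943 = 0.6554. Pe*log2(M-1) = 0.169*log2(22) = 0.753644. Bound = H(Pe) + Pe*log2(M-1) = 0.433469 + 0.221943 + 0.753644 = 1.4091

1.4091 bits


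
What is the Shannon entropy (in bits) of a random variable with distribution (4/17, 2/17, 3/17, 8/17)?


H = -sum(p_i * log2(p_i)). Terms: -(4/17)*log2(4/17) = 0.491168; -(2/17)*log2(2/17) = 0.363231; -(3/17)*log2(3/17) = 0.441618; -(8/17)*log2(8/17) = 0.511747. H = 0.491168 + 0.363231 + 0.441618 + 0.511747 = 1.8078

1.8078 bits


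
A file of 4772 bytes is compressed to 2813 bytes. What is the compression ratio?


Ratio = original / compressed = 4772 / 2813 = 1.6964

1.6964


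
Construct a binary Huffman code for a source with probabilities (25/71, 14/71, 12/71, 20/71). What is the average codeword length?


Huffman construction (repeatedly merge the two least-probable nodes; each merge adds 1 bit to every symbol beneath it): 12/71 + 14/71 = 26/71; 20/71 + 25/71 = 45/71; 26/71 + 45/71 = 1. Resulting codeword lengths (in the order the probabilities were given): (2, 2, 2, 2). L_avg = sum(p_i * l_i) = 25/71*2 + 14/71*2 + 12/71*2 + 20/71*2 = 2

2.0 bits


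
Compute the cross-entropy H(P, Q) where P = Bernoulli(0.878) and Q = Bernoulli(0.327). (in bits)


H(P,Q) = -p*log2(q) - (1-p)*log2(1-q). -0.878*log2(0.327) = 1.415896; -0.122*log2(0.673) = 0.069701. H(P,Q) = 1.415896 + 0.069701 = 1.4856

1.4856 bits


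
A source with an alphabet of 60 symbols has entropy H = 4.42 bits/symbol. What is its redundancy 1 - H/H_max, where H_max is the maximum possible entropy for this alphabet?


H_max = log2(K) = log2(60) = 5.9069 bits/symbol. Redundancy = 1 - H/H_max = 1 - 4.42/5.9069 = 1 - 0.7483 = 0.2517

0.2517


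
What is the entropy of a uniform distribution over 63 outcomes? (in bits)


H = log2(n) = log2(63) = 5.9773

5.9773 bits


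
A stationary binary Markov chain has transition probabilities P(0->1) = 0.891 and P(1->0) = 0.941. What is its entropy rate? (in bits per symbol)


Stationary distribution: pi_0 = p10/(p01+p10) = 0.5136, pi_1 = 0.4864. Entropy rate H' = pi_0*H(p01) + pi_1*H(p10) = 0.5136*0.4969 + 0.4864*0.3235 = 0.4125

0.4125 bits/symbol


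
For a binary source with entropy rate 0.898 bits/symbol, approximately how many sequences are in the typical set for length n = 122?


log2|A_typical| = nH = 122 * 0.898 = 109.556, so |A_typical| ~ 2^109.556 = 9.542e+32

9.542e+32


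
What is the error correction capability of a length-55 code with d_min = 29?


Correction capability = floor((d-1)/2) = floor((29-1)/2) = 14

14 errors


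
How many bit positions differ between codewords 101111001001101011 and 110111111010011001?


Count differing positions: . ^ ^ . . . ^ ^ . . ^ ^ ^ ^ . . ^ . = 9 differences

9


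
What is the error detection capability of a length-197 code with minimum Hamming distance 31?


Detection capability = d_min - 1 = 31 - 1 = 30

30 errors


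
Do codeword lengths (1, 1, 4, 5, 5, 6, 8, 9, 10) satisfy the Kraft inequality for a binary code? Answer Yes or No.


Kraft sum = sum(2^(-l_i)) = 1.1475, need <= 1. Result: violated (a binary prefix-free code with these lengths cannot exist)

No


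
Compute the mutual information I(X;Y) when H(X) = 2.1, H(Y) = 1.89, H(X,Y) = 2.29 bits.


I(X;Y) = H(X) + H(Y) - H(X,Y) = 2.1 + 1.89 - 2.29 = 1.7

1.7 bits


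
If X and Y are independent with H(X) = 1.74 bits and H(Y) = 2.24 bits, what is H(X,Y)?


For independent variables, H(X,Y) = H(X) + H(Y) = 1.74 + 2.24 = 3.98

3.98 bits


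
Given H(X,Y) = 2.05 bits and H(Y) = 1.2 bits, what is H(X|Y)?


H(X|Y) = H(X,Y) - H(Y) = 2.05 - 1.2 = 0.85

0.85 bits


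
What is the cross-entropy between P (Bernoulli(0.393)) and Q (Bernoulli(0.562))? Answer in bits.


H(P,Q) = -p*log2(q) - (1-p)*log2(1-q). -0.393*log2(0.562) = 0.326724; -0.607*log2(0.438) = 0.722935. H(P,Q) = 0.326724 + 0.722935 = 1.0497

1.0497 bits


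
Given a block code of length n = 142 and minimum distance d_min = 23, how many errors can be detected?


Detection capability = d_min - 1 = 23 - 1 = 22

22 errors


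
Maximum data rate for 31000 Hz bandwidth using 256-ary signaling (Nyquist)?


Rate = 2 * B * log2(M) = 2 * 31000 * 8.0 = 496000.0

496000.0 bps


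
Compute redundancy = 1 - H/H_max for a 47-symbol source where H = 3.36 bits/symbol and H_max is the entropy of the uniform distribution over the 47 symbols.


H_max = log2(K) = log2(47) = 5.5546 bits/symbol. Redundancy = 1 - H/H_max = 1 - 3.36/5.5546 = 1 - 0.6049 = 0.3951

0.3951


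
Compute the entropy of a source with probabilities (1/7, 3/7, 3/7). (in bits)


H = -sum(p_i * log2(p_i)). Terms: -(1/7)*log2(1/7) = 0.401051; -(3/7)*log2(3/7) = 0.523882; -(3/7)*log2(3/7) = 0.523882. H = 0.401051 + 0.523882 + 0.523882 = 1.4488

1.4488 bits


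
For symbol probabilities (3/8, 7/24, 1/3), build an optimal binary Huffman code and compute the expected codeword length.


Huffman construction (repeatedly merge the two least-probable nodes; each merge adds 1 bit to every symbol beneath it): 7/24 + 1/3 = 5/8; 3/8 + 5/8 = 1. Resulting codeword lengths (in the order the probabilities were given): (1, 2, 2). L_avg = sum(p_i * l_i) = 3/8*1 + 7/24*2 + 1/3*2 = 13/8 = 1.625

1.625 bits


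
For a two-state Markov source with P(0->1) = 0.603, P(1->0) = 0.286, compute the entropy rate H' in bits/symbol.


Stationary distribution: pi_0 = p10/(p01+p10) = 0.3217, pi_1 = 0.6783. Entropy rate H' = pi_0*H(p01) + pi_1*H(p10) = 0.3217*0.9692 + 0.6783*0.8635 = 0.8975

0.8975 bits/symbol


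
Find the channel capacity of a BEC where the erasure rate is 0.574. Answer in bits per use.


C = 1 - epsilon = 1 - 0.574 = 0.426

0.426 bits


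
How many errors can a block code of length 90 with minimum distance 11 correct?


Correction capability = floor((d-1)/2) = floor((11-1)/2) = 5

5 errors


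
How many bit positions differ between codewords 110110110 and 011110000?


Count differing positions: ^ . ^ . . . ^ ^ . = 4 differences

4


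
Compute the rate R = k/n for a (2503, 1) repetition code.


Rate = k/n = 1/2503

1/2503


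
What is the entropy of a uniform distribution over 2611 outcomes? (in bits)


H = log2(n) = log2(2611) = 11.3504

11.3504 bits


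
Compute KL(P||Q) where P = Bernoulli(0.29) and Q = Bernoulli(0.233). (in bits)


KL = p*log2(p/q) + (1-p)*log2((1-p)/(1-q)) = 0.29*log2(0.29/0.233) + 0.71*log2(0.71/0.767) = 0.0125

0.0125 bits


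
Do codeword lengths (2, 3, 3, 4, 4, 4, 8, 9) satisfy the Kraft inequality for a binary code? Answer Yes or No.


Kraft sum = sum(2^(-l_i)) = 0.6934, need <= 1. Result: satisfied (a binary prefix-free code with these lengths exists)

Yes


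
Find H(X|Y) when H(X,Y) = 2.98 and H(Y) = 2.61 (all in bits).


H(X|Y) = H(X,Y) - H(Y) = 2.98 - 2.61 = 0.37

0.37 bits


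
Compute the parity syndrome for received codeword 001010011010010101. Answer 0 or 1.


Syndrome = XOR of all bits = 0 XOR 0 XOR 1 XOR 0 XOR 1 XOR 0 XOR 0 XOR 1 XOR 1 XOR 0 XOR 1 XOR 0 XOR 0 XOR 1 XOR 0 XOR 1 XOR 0 XOR 1 = 0

0


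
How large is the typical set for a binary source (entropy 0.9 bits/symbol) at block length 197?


log2|A_typical| = nH = 197 * 0.9 = 177.3, so |A_typical| ~ 2^177.3 = 2.358e+53

2.358e+53


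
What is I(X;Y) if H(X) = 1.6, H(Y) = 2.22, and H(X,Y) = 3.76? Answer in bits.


I(X;Y) = H(X) + H(Y) - H(X,Y) = 1.6 + 2.22 - 3.76 = 0.06

0.06 bits


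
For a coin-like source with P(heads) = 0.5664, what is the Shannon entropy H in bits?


H = -p*log2(p) - (1-p)*log2(1-p). -0.5664*log2(0.5664) = 0.464509; -0.4336*log2(0.4336) = 0.522732. H = 0.464509 + 0.522732 = 0.9872

0.9872 bits


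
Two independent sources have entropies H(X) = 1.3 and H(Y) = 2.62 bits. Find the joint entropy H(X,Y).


For independent variables, H(X,Y) = H(X) + H(Y) = 1.3 + 2.62 = 3.92

3.92 bits


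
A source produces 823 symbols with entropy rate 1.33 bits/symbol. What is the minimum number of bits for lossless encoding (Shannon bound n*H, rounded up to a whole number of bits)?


Minimum bits >= n * H = 823 * 1.33 = 1094.59, rounded up to a whole number of bits = 1095

1095 bits


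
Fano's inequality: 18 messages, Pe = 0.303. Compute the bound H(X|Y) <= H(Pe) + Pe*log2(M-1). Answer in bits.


H(Pe) = -Pe*log2(Pe) - (1-Pe)*log2(1-Pe) = -0.303*log2(0.303) - 0.697*log2(0.697) = 0.521951 + 0.362976 = 0.8849. Pe*log2(M-1) = 0.303*log2(17) = 1.238501. Bound = H(Pe) + Pe*log2(M-1) = 0.521951 + 0.362976 + 1.238501 = 2.1234

2.1234 bits


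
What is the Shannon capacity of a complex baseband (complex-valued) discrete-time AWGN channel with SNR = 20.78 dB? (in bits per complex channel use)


SNR_linear = 10^(20.78/10) = 119.6741; C = log2(1 + SNR_linear) = log2(1 + 119.6741) = 6.915

6.915 bits/channel use


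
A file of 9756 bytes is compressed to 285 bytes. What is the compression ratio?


Ratio = original / compressed = 9756 / 285 = 34.2316

34.2316


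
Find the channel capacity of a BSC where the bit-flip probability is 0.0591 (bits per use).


H(p) = -p*log2(p) - (1-p)*log2(1-p) = -0.0591*log2(0.0591) - 0.9409*log2(0.9409) = 0.241169 + 0.082693 = 0.3239. C = 1 - H(p) = 1 - 0.3239 = 0.6761

0.6761 bits


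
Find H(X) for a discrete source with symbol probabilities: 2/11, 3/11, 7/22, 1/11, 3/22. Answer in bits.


H = -sum(p_i * log2(p_i)). Terms: -(2/11)*log2(2/11) = 0.447169; -(3/11)*log2(3/11) = 0.511219; -(7/22)*log2(7/22) = 0.525661; -(1/11)*log2(1/11) = 0.314494; -(3/22)*log2(3/22) = 0.391973. H = 0.447169 + 0.511219 + 0.525661 + 0.314494 + 0.391973 = 2.1905

2.1905 bits


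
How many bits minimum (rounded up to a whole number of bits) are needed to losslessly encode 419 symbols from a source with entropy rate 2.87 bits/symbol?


Minimum bits >= n * H = 419 * 2.87 = 1202.53, rounded up to a whole number of bits = 1203

1203 bits


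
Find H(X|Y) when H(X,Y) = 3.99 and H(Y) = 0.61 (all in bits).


H(X|Y) = H(X,Y) - H(Y) = 3.99 - 0.61 = 3.38

3.38 bits


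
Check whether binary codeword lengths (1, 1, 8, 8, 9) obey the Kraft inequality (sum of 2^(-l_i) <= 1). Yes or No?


Kraft sum = sum(2^(-l_i)) = 1.0098, need <= 1. Result: violated (a binary prefix-free code with these lengths cannot exist)

No


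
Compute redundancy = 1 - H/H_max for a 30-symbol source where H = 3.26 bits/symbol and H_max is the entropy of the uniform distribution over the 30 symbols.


H_max = log2(K) = log2(30) = 4.9069 bits/symbol. Redundancy = 1 - H/H_max = 1 - 3.26/4.9069 = 1 - 0.6644 = 0.3356

0.3356


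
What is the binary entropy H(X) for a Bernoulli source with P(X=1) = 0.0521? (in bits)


H = -p*log2(p) - (1-p)*log2(1-p). -0.0521*log2(0.0521) = 0.222080; -0.9479*log2(0.9479) = 0.073171. H = 0.222080 + 0.073171 = 0.2953

0.2953 bits


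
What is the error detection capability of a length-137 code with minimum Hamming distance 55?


Detection capability = d_min - 1 = 55 - 1 = 54

54 errors


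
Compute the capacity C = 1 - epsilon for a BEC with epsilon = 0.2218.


C = 1 - epsilon = 1 - 0.2218 = 0.7782

0.7782 bits


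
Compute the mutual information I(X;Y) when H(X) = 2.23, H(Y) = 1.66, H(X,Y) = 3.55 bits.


I(X;Y) = H(X) + H(Y) - H(X,Y) = 2.23 + 1.66 - 3.55 = 0.34

0.34 bits


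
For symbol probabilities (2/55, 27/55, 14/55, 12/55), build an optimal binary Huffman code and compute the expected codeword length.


Huffman construction (repeatedly merge the two least-probable nodes; each merge adds 1 bit to every symbol beneath it): 2/55 + 12/55 = 14/55; 14/55 + 14/55 = 28/55; 27/55 + 28/55 = 1. Resulting codeword lengths (in the order the probabilities were given): (3, 1, 2, 3). L_avg = sum(p_i * l_i) = 2/55*3 + 27/55*1 + 14/55*2 + 12/55*3 = 97/55 = 1.7636

1.7636 bits


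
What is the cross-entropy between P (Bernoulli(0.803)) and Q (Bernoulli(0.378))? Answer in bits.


H(P,Q) = -p*log2(q) - (1-p)*log2(1-q). -0.803*log2(0.378) = 1.127044; -0.197*log2(0.622) = 0.134948. H(P,Q) = 1.127044 + 0.134948 = 1.262

1.262 bits


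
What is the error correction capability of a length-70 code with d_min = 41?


Correction capability = floor((d-1)/2) = floor((41-1)/2) = 20

20 errors


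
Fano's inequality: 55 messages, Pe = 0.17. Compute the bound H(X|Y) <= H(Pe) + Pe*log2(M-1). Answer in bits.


H(Pe) = -Pe*log2(Pe) - (1-Pe)*log2(1-Pe) = -0.17*log2(0.17) - 0.83*log2(0.83) = 0.434587 + 0.223118 = 0.6577. Pe*log2(M-1) = 0.17*log2(54) = 0.978331. Bound = H(Pe) + Pe*log2(M-1) = 0.434587 + 0.223118 + 0.978331 = 1.636

1.636 bits


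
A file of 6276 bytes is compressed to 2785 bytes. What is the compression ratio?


Ratio = original / compressed = 6276 / 2785 = 2.2535

2.2535


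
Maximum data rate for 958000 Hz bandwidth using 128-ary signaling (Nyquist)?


Rate = 2 * B * log2(M) = 2 * 958000 * 7.0 = 13412000.0

13412000.0 bps


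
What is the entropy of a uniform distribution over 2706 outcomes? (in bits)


H = log2(n) = log2(2706) = 11.4019

11.4019 bits


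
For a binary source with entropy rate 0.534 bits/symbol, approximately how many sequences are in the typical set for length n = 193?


log2|A_typical| = nH = 193 * 0.534 = 103.062, so |A_typical| ~ 2^103.062 = 1.059e+31

1.059e+31


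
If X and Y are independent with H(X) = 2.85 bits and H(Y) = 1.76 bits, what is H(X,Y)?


For independent variables, H(X,Y) = H(X) + H(Y) = 2.85 + 1.76 = 4.61

4.61 bits


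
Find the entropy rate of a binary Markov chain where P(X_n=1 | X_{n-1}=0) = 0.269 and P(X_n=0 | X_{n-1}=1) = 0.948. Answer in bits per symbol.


Stationary distribution: pi_0 = p10/(p01+p10) = 0.779, pi_1 = 0.221. Entropy rate H' = pi_0*H(p01) + pi_1*H(p10) = 0.779*0.84 + 0.221*0.2948 = 0.7195

0.7195 bits/symbol


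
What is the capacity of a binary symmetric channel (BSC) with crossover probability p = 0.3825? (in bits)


H(p) = -p*log2(p) - (1-p)*log2(1-p) = -0.3825*log2(0.3825) - 0.6175*log2(0.6175) = 0.530324 + 0.429464 = 0.9598. C = 1 - H(p) = 1 - 0.9598 = 0.0402

0.0402 bits


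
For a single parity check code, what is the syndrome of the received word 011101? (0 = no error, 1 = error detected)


Syndrome = XOR of all bits = 0 XOR 1 XOR 1 XOR 1 XOR 0 XOR 1 = 0

0


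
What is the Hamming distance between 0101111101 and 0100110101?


Count differing positions: . . . ^ . . ^ . . . = 2 differences

2


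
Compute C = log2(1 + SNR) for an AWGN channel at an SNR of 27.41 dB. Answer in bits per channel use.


SNR_linear = 10^(27.41/10) = 550.8077; C = log2(1 + SNR_linear) = log2(1 + 550.8077) = 9.108

9.108 bits/channel use


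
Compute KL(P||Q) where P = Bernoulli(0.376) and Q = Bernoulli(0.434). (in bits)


KL = p*log2(p/q) + (1-p)*log2((1-p)/(1-q)) = 0.376*log2(0.376/0.434) + 0.624*log2(0.624/0.566) = 0.01

0.01 bits


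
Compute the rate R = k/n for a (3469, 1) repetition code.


Rate = k/n = 1/3469

1/3469


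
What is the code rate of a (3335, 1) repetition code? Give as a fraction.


Rate = k/n = 1/3335

1/3335


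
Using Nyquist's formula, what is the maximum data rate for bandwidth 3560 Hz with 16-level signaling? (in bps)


Rate = 2 * B * log2(M) = 2 * 3560 * 4.0 = 28480.0

28480.0 bps


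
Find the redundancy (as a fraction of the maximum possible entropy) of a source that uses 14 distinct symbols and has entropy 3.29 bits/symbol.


H_max = log2(K) = log2(14) = 3.8074 bits/symbol. Redundancy = 1 - H/H_max = 1 - 3.29/3.8074 = 1 - 0.8641 = 0.1359

0.1359


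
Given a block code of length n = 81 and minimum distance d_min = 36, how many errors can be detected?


Detection capability = d_min - 1 = 36 - 1 = 35

35 errors


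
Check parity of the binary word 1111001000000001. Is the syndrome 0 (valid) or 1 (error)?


Syndrome = XOR of all bits = 1 XOR 1 XOR 1 XOR 1 XOR 0 XOR 0 XOR 1 XOR 0 XOR 0 XOR 0 XOR 0 XOR 0 XOR 0 XOR 0 XOR 0 XOR 1 = 0

0


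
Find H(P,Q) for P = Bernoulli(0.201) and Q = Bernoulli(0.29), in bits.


H(P,Q) = -p*log2(q) - (1-p)*log2(1-q). -0.201*log2(0.29) = 0.358961; -0.799*log2(0.71) = 0.394793. H(P,Q) = 0.358961 + 0.394793 = 0.7538

0.7538 bits


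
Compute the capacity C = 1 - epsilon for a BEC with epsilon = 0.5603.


C = 1 - epsilon = 1 - 0.5603 = 0.4397

0.4397 bits


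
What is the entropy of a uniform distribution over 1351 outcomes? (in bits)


H = log2(n) = log2(1351) = 10.3998

10.3998 bits


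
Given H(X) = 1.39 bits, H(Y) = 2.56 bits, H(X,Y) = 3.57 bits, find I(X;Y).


I(X;Y) = H(X) + H(Y) - H(X,Y) = 1.39 + 2.56 - 3.57 = 0.38

0.38 bits


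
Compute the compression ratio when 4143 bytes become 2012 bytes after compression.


Ratio = original / compressed = 4143 / 2012 = 2.0591

2.0591


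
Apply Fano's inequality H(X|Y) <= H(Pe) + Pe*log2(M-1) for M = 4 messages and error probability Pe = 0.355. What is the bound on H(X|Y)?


H(Pe) = -Pe*log2(Pe) - (1-Pe)*log2(1-Pe) = -0.355*log2(0.355) - 0.645*log2(0.645) = 0.530409 + 0.408046 = 0.9385. Pe*log2(M-1) = 0.355*log2(3) = 0.562662. Bound = H(Pe) + Pe*log2(M-1) = 0.530409 + 0.408046 + 0.562662 = 1.5011

1.5011 bits


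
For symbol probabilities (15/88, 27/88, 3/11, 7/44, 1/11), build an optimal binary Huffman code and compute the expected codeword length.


Huffman construction (repeatedly merge the two least-probable nodes; each merge adds 1 bit to every symbol beneath it): 1/11 + 7/44 = 1/4; 15/88 + 1/4 = 37/88; 3/11 + 27/88 = 51/88; 37/88 + 51/88 = 1. Resulting codeword lengths (in the order the probabilities were given): (2, 2, 2, 3, 3). L_avg = sum(p_i * l_i) = 15/88*2 + 27/88*2 + 3/11*2 + 7/44*3 + 1/11*3 = 9/4 = 2.25

2.25 bits


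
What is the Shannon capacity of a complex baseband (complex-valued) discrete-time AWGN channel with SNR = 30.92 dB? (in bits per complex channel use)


SNR_linear = 10^(30.92/10) = 1235.9474; C = log2(1 + SNR_linear) = log2(1 + 1235.9474) = 10.2726

10.2726 bits/channel use


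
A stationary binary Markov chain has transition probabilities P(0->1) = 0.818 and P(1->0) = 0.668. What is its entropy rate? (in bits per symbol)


Stationary distribution: pi_0 = p10/(p01+p10) = 0.4495, pi_1 = 0.5505. Entropy rate H' = pi_0*H(p01) + pi_1*H(p10) = 0.4495*0.6844 + 0.5505*0.917 = 0.8124

0.8124 bits/symbol


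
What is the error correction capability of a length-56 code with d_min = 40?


Correction capability = floor((d-1)/2) = floor((40-1)/2) = 19

19 errors


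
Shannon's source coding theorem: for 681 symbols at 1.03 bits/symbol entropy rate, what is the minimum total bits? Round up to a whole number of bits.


Minimum bits >= n * H = 681 * 1.03 = 701.43, rounded up to a whole number of bits = 702

702 bits


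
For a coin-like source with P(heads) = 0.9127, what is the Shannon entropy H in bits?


H = -p*log2(p) - (1-p)*log2(1-p). -0.9127*log2(0.9127) = 0.120282; -0.0873*log2(0.0873) = 0.307110. H = 0.120282 + 0.307110 = 0.4274

0.4274 bits


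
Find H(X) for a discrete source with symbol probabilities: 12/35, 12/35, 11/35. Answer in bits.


H = -sum(p_i * log2(p_i)). Terms: -(12/35)*log2(12/35) = 0.529481; -(12/35)*log2(12/35) = 0.529481; -(11/35)*log2(11/35) = 0.524810. H = 0.529481 + 0.529481 + 0.524810 = 1.5838

1.5838 bits


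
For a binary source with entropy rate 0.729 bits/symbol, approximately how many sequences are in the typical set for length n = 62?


log2|A_typical| = nH = 62 * 0.729 = 45.198, so |A_typical| ~ 2^45.198 = 4.036e+13

4.036e+13


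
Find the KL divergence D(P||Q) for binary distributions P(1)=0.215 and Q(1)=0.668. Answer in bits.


KL = p*log2(p/q) + (1-p)*log2((1-p)/(1-q)) = 0.215*log2(0.215/0.668) + 0.785*log2(0.785/0.332) = 0.6229

0.6229 bits


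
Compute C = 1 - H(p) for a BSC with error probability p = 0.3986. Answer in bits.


H(p) = -p*log2(p) - (1-p)*log2(1-p) = -0.3986*log2(0.3986) - 0.6014*log2(0.6014) = 0.528937 + 0.441189 = 0.9701. C = 1 - H(p) = 1 - 0.9701 = 0.0299

0.0299 bits


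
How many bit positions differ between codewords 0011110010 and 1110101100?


Count differing positions: ^ ^ . ^ . ^ ^ ^ ^ . = 7 differences

7


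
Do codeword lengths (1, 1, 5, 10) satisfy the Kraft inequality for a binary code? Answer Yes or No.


Kraft sum = sum(2^(-l_i)) = 1.0322, need <= 1. Result: violated (a binary prefix-free code with these lengths cannot exist)

No


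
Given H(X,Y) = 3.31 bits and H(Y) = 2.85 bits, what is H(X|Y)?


H(X|Y) = H(X,Y) - H(Y) = 3.31 - 2.85 = 0.46

0.46 bits


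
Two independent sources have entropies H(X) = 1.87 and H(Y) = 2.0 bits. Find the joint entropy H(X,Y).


For independent variables, H(X,Y) = H(X) + H(Y) = 1.87 + 2.0 = 3.87

3.87 bits


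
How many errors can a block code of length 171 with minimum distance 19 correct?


Correction capability = floor((d-1)/2) = floor((19-1)/2) = 9

9 errors


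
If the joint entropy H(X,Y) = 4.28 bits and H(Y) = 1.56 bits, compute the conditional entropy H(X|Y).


H(X|Y) = H(X,Y) - H(Y) = 4.28 - 1.56 = 2.72

2.72 bits


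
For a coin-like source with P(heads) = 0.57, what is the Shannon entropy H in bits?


H = -p*log2(p) - (1-p)*log2(1-p). -0.57*log2(0.57) = 0.462251; -0.43*log2(0.43) = 0.523564. H = 0.462251 + 0.523564 = 0.9858

0.9858 bits


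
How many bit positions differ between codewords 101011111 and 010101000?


Count differing positions: ^ ^ ^ ^ ^ . ^ ^ ^ = 8 differences

8


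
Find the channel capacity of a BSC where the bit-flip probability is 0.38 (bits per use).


H(p) = -p*log2(p) - (1-p)*log2(1-p) = -0.38*log2(0.38) - 0.62*log2(0.62) = 0.530453 + 0.427589 = 0.958. C = 1 - H(p) = 1 - 0.958 = 0.042

0.042 bits


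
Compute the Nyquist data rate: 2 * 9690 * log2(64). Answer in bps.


Rate = 2 * B * log2(M) = 2 * 9690 * 6.0 = 116280.0

116280.0 bps


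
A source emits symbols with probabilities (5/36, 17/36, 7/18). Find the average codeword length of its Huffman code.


Huffman construction (repeatedly merge the two least-probable nodes; each merge adds 1 bit to every symbol beneath it): 5/36 + 7/18 = 19/36; 17/36 + 19/36 = 1. Resulting codeword lengths (in the order the probabilities were given): (2, 1, 2). L_avg = sum(p_i * l_i) = 5/36*2 + 17/36*1 + 7/18*2 = 55/36 = 1.5278

1.5278 bits


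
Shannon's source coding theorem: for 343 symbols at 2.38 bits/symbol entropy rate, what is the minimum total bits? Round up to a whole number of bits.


Minimum bits >= n * H = 343 * 2.38 = 816.34, rounded up to a whole number of bits = 817

817 bits


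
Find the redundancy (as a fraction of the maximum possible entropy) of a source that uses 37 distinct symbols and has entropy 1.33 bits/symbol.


H_max = log2(K) = log2(37) = 5.2095 bits/symbol. Redundancy = 1 - H/H_max = 1 - 1.33/5.2095 = 1 - 0.2553 = 0.7447

0.7447


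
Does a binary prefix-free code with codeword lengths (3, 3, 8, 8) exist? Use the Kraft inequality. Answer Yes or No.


Kraft sum = sum(2^(-l_i)) = 0.2578, need <= 1. Result: satisfied (a binary prefix-free code with these lengths exists)

Yes


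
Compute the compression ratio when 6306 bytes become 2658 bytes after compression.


Ratio = original / compressed = 6306 / 2658 = 2.3725

2.3725


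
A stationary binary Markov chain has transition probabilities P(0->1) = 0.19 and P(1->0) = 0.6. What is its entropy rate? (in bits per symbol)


Stationary distribution: pi_0 = p10/(p01+p10) = 0.7595, pi_1 = 0.2405. Entropy rate H' = pi_0*H(p01) + pi_1*H(p10) = 0.7595*0.7015 + 0.2405*0.971 = 0.7663

0.7663 bits/symbol


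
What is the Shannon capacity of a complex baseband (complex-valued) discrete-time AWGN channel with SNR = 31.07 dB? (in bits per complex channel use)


SNR_linear = 10^(31.07/10) = 1279.3813; C = log2(1 + SNR_linear) = log2(1 + 1279.3813) = 10.3224

10.3224 bits/channel use


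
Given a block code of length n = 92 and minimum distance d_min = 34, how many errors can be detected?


Detection capability = d_min - 1 = 34 - 1 = 33

33 errors


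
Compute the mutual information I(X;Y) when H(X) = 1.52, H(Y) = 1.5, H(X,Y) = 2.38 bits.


I(X;Y) = H(X) + H(Y) - H(X,Y) = 1.52 + 1.5 - 2.38 = 0.64

0.64 bits


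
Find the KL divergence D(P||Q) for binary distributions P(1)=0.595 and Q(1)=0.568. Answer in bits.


KL = p*log2(p/q) + (1-p)*log2((1-p)/(1-q)) = 0.595*log2(0.595/0.568) + 0.405*log2(0.405/0.432) = 0.0022

0.0022 bits


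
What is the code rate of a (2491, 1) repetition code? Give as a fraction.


Rate = k/n = 1/2491

1/2491


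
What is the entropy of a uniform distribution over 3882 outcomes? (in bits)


H = log2(n) = log2(3882) = 11.9226

11.9226 bits


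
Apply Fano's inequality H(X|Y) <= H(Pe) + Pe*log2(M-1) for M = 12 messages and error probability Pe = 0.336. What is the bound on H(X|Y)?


H(Pe) = -Pe*log2(Pe) - (1-Pe)*log2(1-Pe) = -0.336*log2(0.336) - 0.664*log2(0.664) = 0.528685 + 0.392255 = 0.9209. Pe*log2(M-1) = 0.336*log2(11) = 1.162369. Bound = H(Pe) + Pe*log2(M-1) = 0.528685 + 0.392255 + 1.162369 = 2.0833

2.0833 bits


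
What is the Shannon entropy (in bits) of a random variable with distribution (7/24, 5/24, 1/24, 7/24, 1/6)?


H = -sum(p_i * log2(p_i)). Terms: -(7/24)*log2(7/24) = 0.518469; -(5/24)*log2(5/24) = 0.471466; -(1/24)*log2(1/24) = 0.191040; -(7/24)*log2(7/24) = 0.518469; -(1/6)*log2(1/6) = 0.430827. H = 0.518469 + 0.471466 + 0.191040 + 0.518469 + 0.430827 = 2.1303

2.1303 bits


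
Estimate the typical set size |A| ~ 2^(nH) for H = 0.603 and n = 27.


log2|A_typical| = nH = 27 * 0.603 = 16.281, so |A_typical| ~ 2^16.281 = 7.963e+04

7.963e+04


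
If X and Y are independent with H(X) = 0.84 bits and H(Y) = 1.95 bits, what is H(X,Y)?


For independent variables, H(X,Y) = H(X) + H(Y) = 0.84 + 1.95 = 2.79

2.79 bits


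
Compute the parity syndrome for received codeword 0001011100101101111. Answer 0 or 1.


Syndrome = XOR of all bits = 0 XOR 0 XOR 0 XOR 1 XOR 0 XOR 1 XOR 1 XOR 1 XOR 0 XOR 0 XOR 1 XOR 0 XOR 1 XOR 1 XOR 0 XOR 1 XOR 1 XOR 1 XOR 1 = 1

1


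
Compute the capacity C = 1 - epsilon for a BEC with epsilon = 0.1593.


C = 1 - epsilon = 1 - 0.1593 = 0.8407

0.8407 bits


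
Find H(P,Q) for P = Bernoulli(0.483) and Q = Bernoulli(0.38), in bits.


H(P,Q) = -p*log2(q) - (1-p)*log2(1-q). -0.483*log2(0.38) = 0.674234; -0.517*log2(0.62) = 0.356554. H(P,Q) = 0.674234 + 0.356554 = 1.0308

1.0308 bits


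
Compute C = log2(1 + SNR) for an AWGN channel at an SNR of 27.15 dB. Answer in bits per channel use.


SNR_linear = 10^(27.15/10) = 518.8; C = log2(1 + SNR_linear) = log2(1 + 518.8) = 9.0218

9.0218 bits/channel use


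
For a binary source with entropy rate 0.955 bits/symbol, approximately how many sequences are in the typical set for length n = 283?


log2|A_typical| = nH = 283 * 0.955 = 270.265, so |A_typical| ~ 2^270.265 = 2.280e+81

2.280e+81


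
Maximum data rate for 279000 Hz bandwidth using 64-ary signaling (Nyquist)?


Rate = 2 * B * log2(M) = 2 * 279000 * 6.0 = 3348000.0

3348000.0 bps


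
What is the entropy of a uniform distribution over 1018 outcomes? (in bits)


H = log2(n) = log2(1018) = 9.9915

9.9915 bits


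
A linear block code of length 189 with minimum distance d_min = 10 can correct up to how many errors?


Correction capability = floor((d-1)/2) = floor((10-1)/2) = 4

4 errors


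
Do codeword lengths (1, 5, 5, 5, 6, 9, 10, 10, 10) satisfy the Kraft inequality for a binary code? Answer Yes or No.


Kraft sum = sum(2^(-l_i)) = 0.6143, need <= 1. Result: satisfied (a binary prefix-free code with these lengths exists)

Yes


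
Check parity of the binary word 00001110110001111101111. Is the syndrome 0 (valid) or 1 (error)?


Syndrome = XOR of all bits = 0 XOR 0 XOR 0 XOR 0 XOR 1 XOR 1 XOR 1 XOR 0 XOR 1 XOR 1 XOR 0 XOR 0 XOR 0 XOR 1 XOR 1 XOR 1 XOR 1 XOR 1 XOR 0 XOR 1 XOR 1 XOR 1 XOR 1 = 0

0


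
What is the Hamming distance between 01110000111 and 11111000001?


Count differing positions: ^ . . . ^ . . . ^ ^ . = 4 differences

4


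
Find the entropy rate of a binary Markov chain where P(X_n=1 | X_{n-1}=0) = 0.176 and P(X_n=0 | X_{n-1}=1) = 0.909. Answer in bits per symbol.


Stationary distribution: pi_0 = p10/(p01+p10) = 0.8378, pi_1 = 0.1622. Entropy rate H' = pi_0*H(p01) + pi_1*H(p10) = 0.8378*0.6712 + 0.1622*0.4398 = 0.6337

0.6337 bits/symbol


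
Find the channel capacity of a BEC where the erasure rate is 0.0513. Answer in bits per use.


C = 1 - epsilon = 1 - 0.0513 = 0.9487

0.9487 bits


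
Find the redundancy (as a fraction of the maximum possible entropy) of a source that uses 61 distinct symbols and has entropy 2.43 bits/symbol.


H_max = log2(K) = log2(61) = 5.9307 bits/symbol. Redundancy = 1 - H/H_max = 1 - 2.43/5.9307 = 1 - 0.4097 = 0.5903

0.5903


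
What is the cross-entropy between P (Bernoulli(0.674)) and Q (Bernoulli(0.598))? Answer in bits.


H(P,Q) = -p*log2(q) - (1-p)*log2(1-q). -0.674*log2(0.598) = 0.499961; -0.326*log2(0.402) = 0.428603. H(P,Q) = 0.499961 + 0.428603 = 0.9286

0.9286 bits


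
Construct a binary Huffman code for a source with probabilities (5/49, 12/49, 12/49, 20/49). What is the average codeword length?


Huffman construction (repeatedly merge the two least-probable nodes; each merge adds 1 bit to every symbol beneath it): 5/49 + 12/49 = 17/49; 12/49 + 17/49 = 29/49; 20/49 + 29/49 = 1. Resulting codeword lengths (in the order the probabilities were given): (3, 3, 2, 1). L_avg = sum(p_i * l_i) = 5/49*3 + 12/49*3 + 12/49*2 + 20/49*1 = 95/49 = 1.9388

1.9388 bits


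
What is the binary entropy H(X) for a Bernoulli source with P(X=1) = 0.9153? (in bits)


H = -p*log2(p) - (1-p)*log2(1-p). -0.9153*log2(0.9153) = 0.116869; -0.0847*log2(0.0847) = 0.301659. H = 0.116869 + 0.301659 = 0.4185

0.4185 bits


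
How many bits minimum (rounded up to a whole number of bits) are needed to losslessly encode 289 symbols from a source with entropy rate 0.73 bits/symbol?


Minimum bits >= n * H = 289 * 0.73 = 210.97, rounded up to a whole number of bits = 211

211 bits


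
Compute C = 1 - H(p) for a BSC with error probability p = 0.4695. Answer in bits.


H(p) = -p*log2(p) - (1-p)*log2(1-p) = -0.4695*log2(0.4695) - 0.5305*log2(0.5305) = 0.512132 + 0.485182 = 0.9973. C = 1 - H(p) = 1 - 0.9973 = 0.0027

0.0027 bits


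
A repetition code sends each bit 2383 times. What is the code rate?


Rate = k/n = 1/2383

1/2383


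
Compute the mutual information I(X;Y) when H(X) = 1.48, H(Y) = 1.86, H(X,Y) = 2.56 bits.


I(X;Y) = H(X) + H(Y) - H(X,Y) = 1.48 + 1.86 - 2.56 = 0.78

0.78 bits


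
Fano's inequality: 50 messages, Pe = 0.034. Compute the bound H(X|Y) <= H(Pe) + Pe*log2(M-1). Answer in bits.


H(Pe) = -Pe*log2(Pe) - (1-Pe)*log2(1-Pe) = -0.034*log2(0.034) - 0.966*log2(0.966) = 0.165863 + 0.048208 = 0.2141. Pe*log2(M-1) = 0.034*log2(49) = 0.190900. Bound = H(Pe) + Pe*log2(M-1) = 0.165863 + 0.048208 + 0.190900 = 0.405

0.405 bits


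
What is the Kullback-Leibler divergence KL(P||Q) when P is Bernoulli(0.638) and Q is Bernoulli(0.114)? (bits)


KL = p*log2(p/q) + (1-p)*log2((1-p)/(1-q)) = 0.638*log2(0.638/0.114) + 0.362*log2(0.362/0.886) = 1.1177

1.1177 bits


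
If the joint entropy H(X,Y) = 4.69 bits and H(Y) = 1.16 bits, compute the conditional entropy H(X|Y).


H(X|Y) = H(X,Y) - H(Y) = 4.69 - 1.16 = 3.53

3.53 bits


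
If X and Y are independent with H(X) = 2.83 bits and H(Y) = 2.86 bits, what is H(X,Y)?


For independent variables, H(X,Y) = H(X) + H(Y) = 2.83 + 2.86 = 5.69

5.69 bits


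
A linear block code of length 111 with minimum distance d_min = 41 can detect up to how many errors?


Detection capability = d_min - 1 = 41 - 1 = 40

40 errors


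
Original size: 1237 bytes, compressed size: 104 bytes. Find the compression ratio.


Ratio = original / compressed = 1237 / 104 = 11.8942

11.8942


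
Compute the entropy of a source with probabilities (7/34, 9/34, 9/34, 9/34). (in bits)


H = -sum(p_i * log2(p_i)). Terms: -(7/34)*log2(7/34) = 0.469434; -(9/34)*log2(9/34) = 0.507584; -(9/34)*log2(9/34) = 0.507584; -(9/34)*log2(9/34) = 0.507584. H = 0.469434 + 0.507584 + 0.507584 + 0.507584 = 1.9922

1.9922 bits


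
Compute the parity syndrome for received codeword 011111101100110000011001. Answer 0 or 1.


Syndrome = XOR of all bits = 0 XOR 1 XOR 1 XOR 1 XOR 1 XOR 1 XOR 1 XOR 0 XOR 1 XOR 1 XOR 0 XOR 0 XOR 1 XOR 1 XOR 0 XOR 0 XOR 0 XOR 0 XOR 0 XOR 1 XOR 1 XOR 0 XOR 0 XOR 1 = 1

1


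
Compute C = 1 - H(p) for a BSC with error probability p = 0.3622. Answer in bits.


H(p) = -p*log2(p) - (1-p)*log2(1-p) = -0.3622*log2(0.3622) - 0.6378*log2(0.6378) = 0.530674 + 0.413820 = 0.9445. C = 1 - H(p) = 1 - 0.9445 = 0.0555

0.0555 bits


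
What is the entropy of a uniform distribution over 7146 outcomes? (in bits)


H = log2(n) = log2(7146) = 12.8029

12.8029 bits


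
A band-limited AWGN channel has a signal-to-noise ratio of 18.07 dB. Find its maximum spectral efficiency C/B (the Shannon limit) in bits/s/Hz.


SNR_linear = 10^(18.07/10) = 64.121; C/B = log2(1 + SNR_linear) = log2(1 + 64.121) = 6.0251

6.0251 bits/s/Hz


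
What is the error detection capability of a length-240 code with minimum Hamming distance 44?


Detection capability = d_min - 1 = 44 - 1 = 43

43 errors


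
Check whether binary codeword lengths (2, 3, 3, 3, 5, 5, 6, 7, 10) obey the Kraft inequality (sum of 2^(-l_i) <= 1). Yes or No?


Kraft sum = sum(2^(-l_i)) = 0.7119, need <= 1. Result: satisfied (a binary prefix-free code with these lengths exists)

Yes


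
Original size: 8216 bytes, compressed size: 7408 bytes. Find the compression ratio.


Ratio = original / compressed = 8216 / 7408 = 1.1091

1.1091


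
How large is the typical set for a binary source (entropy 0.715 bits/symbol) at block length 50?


log2|A_typical| = nH = 50 * 0.715 = 35.75, so |A_typical| ~ 2^35.75 = 5.779e+10

5.779e+10


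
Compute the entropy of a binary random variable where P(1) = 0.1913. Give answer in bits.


H = -p*log2(p) - (1-p)*log2(1-p). -0.1913*log2(0.1913) = 0.456459; -0.8087*log2(0.8087) = 0.247724. H = 0.456459 + 0.247724 = 0.7042

0.7042 bits


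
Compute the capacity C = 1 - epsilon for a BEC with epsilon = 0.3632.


C = 1 - epsilon = 1 - 0.3632 = 0.6368

0.6368 bits


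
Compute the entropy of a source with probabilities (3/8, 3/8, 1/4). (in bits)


H = -sum(p_i * log2(p_i)). Terms: -(3/8)*log2(3/8) = 0.530639; -(3/8)*log2(3/8) = 0.530639; -(1/4)*log2(1/4) = 0.500000. H = 0.530639 + 0.530639 + 0.500000 = 1.5613

1.5613 bits


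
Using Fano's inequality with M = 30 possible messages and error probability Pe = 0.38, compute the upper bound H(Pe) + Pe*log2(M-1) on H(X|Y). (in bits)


H(Pe) = -Pe*log2(Pe) - (1-Pe)*log2(1-Pe) = -0.38*log2(0.38) - 0.62*log2(0.62) = 0.530453 + 0.427589 = 0.958. Pe*log2(M-1) = 0.38*log2(29) = 1.846033. Bound = H(Pe) + Pe*log2(M-1) = 0.530453 + 0.427589 + 1.846033 = 2.8041

2.8041 bits


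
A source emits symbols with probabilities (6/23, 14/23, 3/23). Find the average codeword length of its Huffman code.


Huffman construction (repeatedly merge the two least-probable nodes; each merge adds 1 bit to every symbol beneath it): 3/23 + 6/23 = 9/23; 9/23 + 14/23 = 1. Resulting codeword lengths (in the order the probabilities were given): (2, 1, 2). L_avg = sum(p_i * l_i) = 6/23*2 + 14/23*1 + 3/23*2 = 32/23 = 1.3913

1.3913 bits


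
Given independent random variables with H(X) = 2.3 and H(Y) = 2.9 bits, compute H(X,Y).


For independent variables, H(X,Y) = H(X) + H(Y) = 2.3 + 2.9 = 5.2

5.2 bits


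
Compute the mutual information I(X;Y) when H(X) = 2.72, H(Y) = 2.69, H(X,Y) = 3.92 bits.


I(X;Y) = H(X) + H(Y) - H(X,Y) = 2.72 + 2.69 - 3.92 = 1.49

1.49 bits


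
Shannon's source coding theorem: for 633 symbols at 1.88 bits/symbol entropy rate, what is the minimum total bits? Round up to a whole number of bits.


Minimum bits >= n * H = 633 * 1.88 = 1190.04, rounded up to a whole number of bits = 1191

1191 bits


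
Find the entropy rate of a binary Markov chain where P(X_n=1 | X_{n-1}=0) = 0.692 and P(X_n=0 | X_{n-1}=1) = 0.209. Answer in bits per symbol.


Stationary distribution: pi_0 = p10/(p01+p10) = 0.232, pi_1 = 0.768. Entropy rate H' = pi_0*H(p01) + pi_1*H(p10) = 0.232*0.8909 + 0.768*0.7396 = 0.7747

0.7747 bits/symbol


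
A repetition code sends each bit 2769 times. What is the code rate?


Rate = k/n = 1/2769

1/2769


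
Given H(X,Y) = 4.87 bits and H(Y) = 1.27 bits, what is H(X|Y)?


H(X|Y) = H(X,Y) - H(Y) = 4.87 - 1.27 = 3.6

3.6 bits


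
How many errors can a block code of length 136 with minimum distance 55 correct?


Correction capability = floor((d-1)/2) = floor((55-1)/2) = 27

27 errors


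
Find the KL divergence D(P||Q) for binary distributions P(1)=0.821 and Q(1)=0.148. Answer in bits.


KL = p*log2(p/q) + (1-p)*log2((1-p)/(1-q)) = 0.821*log2(0.821/0.148) + 0.179*log2(0.179/0.852) = 1.6264

1.6264 bits


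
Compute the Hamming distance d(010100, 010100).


Count differing positions: . . . . . . = 0 differences

0


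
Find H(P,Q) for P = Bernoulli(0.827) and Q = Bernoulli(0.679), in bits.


H(P,Q) = -p*log2(q) - (1-p)*log2(1-q). -0.827*log2(0.679) = 0.461893; -0.173*log2(0.321) = 0.283608. H(P,Q) = 0.461893 + 0.283608 = 0.7455

0.7455 bits


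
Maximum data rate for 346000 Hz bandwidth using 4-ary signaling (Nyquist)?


Rate = 2 * B * log2(M) = 2 * 346000 * 2.0 = 1384000.0

1384000.0 bps
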